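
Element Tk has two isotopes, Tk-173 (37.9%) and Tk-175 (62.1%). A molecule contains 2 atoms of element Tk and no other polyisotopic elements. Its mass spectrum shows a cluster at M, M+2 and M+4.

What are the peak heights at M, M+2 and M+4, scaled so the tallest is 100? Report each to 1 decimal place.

Each Tk atom is independently Tk-173 (p = 0.379) or Tk-175 (q = 0.621); the cluster is the binomial expansion (p + q)^2.
P(M) = 0.379^2 = 0.143641
P(M+2) = 2 × 0.379^1 × 0.621^1 = 0.470718
P(M+4) = 0.621^2 = 0.385641
The M+2 peak is largest (0.470718); scaling to 100 gives 30.5 : 100.0 : 81.9.

30.5 : 100.0 : 81.9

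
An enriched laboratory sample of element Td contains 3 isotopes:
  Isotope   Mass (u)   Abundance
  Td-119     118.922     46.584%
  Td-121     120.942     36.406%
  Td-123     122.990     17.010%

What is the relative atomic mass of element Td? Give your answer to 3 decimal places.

120.349 u

Weight each isotope mass by its fractional abundance: 0.46584 × 118.922 + 0.36406 × 120.942 + 0.17010 × 122.990
= 55.3986 + 44.0301 + 20.9206 = 120.3493 u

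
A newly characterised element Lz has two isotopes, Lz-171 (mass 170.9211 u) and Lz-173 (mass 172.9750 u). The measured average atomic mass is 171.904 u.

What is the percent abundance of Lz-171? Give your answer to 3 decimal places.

52.145%

Let x be the fractional abundance of Lz-171; then Lz-173 has abundance 1 − x.
170.9211·x + 172.9750·(1 − x) = 171.904
(170.9211 − 172.9750)·x = 171.904 − 172.9750
x = -1.0710 / -2.0539 = 0.52145 → 52.145% Lz-171, 47.855% Lz-173.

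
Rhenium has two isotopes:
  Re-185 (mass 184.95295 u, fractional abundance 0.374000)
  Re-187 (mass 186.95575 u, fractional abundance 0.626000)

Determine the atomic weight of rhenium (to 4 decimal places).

Average mass = Σ (abundance × isotope mass) = 0.374000 × 184.95295 + 0.626000 × 186.95575
= 69.172403 + 117.034300 = 186.206703 u

186.2067 u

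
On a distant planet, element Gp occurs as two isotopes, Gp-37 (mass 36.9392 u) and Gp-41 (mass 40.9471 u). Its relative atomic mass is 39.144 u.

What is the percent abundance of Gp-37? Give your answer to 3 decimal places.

44.989%

With x = fraction of Gp-37 (so Gp-41 is 1 − x):
36.9392·x + 40.9471·(1 − x) = 39.144
(36.9392 − 40.9471)·x = 39.144 − 40.9471
x = -1.8031 / -4.0079 = 0.44989 → 44.989% Gp-37, 55.011% Gp-41.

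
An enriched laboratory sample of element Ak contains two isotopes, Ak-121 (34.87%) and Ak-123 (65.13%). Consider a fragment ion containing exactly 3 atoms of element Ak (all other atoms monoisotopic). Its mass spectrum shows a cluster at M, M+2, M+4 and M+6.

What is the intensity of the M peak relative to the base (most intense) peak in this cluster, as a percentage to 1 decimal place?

9.6%

Term probabilities: M 0.0424, M+2 0.2376, M+4 0.4437, M+6 0.2763. Base peak = M+4.
P(M+4) = C(3,2) × 0.3487^1 × 0.6513^2 = 3 × 0.3487 × 0.42419169 = 0.443747 (base)
P(M) = C(3,0) × 0.3487^3 × 0.6513^0 = 1 × 0.04239902 × 1.0000 = 0.042399
Relative intensity = 0.042399 / 0.443747 × 100 = 9.6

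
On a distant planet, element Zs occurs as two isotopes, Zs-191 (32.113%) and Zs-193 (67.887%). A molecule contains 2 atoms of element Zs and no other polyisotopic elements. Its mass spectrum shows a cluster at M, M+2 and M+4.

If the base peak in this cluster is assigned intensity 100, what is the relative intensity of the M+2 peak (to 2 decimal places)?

94.61

Term probabilities: M 0.1031, M+2 0.4360, M+4 0.4609. Base peak = M+4.
P(M+4) = C(2,2) × 0.32113^0 × 0.67887^2 = 1 × 1.0000 × 0.46086448 = 0.460864 (base)
P(M+2) = C(2,1) × 0.32113^1 × 0.67887^1 = 2 × 0.32113 × 0.67887 = 0.436011
Relative intensity = 0.436011 / 0.460864 × 100 = 94.61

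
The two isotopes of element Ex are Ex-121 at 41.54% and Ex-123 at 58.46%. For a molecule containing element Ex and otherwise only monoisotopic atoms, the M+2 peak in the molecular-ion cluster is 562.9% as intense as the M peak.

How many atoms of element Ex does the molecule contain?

4

With n Ex atoms, P(M+2)/P(M) = C(n,1)·p^(n−1)q / p^n = n·q/p = n · 0.5846/0.4154.
n = 5.629 × 0.4154/0.5846 = 4.00 ≈ 4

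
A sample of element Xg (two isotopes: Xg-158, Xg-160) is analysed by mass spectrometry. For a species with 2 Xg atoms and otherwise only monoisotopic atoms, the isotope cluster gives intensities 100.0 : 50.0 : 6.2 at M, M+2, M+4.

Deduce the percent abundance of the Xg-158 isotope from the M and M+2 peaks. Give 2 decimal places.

80.00%

Write p for the Xg-158 fraction. I(M+2)/I(M) = [C(2,1)·p^1·(1−p)] / p^2 = 2·(1−p)/p = 50.0/100.0 = 0.5000
(1−p)/p = 0.5000/2 = 0.2500  ⇒  p = 1/(1 + 0.2500) = 0.8000
Xg-158: 80.00%, Xg-160: 20.00%.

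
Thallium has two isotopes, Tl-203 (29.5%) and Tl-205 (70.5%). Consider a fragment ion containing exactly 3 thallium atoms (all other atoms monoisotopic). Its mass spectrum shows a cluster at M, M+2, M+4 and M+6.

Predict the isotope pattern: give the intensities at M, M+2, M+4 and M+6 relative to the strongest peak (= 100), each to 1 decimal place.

5.8 : 41.8 : 100.0 : 79.7

Each Tl atom is independently Tl-203 (p = 0.295) or Tl-205 (q = 0.705); the cluster is the binomial expansion (p + q)^3.
P(M) = 0.295^3 = 0.025672
P(M+2) = 3 × 0.295^2 × 0.705^1 = 0.184058
P(M+4) = 3 × 0.295^1 × 0.705^2 = 0.439867
P(M+6) = 0.705^3 = 0.350403
The M+4 peak is largest (0.439867); scaling to 100 gives 5.8 : 41.8 : 100.0 : 79.7.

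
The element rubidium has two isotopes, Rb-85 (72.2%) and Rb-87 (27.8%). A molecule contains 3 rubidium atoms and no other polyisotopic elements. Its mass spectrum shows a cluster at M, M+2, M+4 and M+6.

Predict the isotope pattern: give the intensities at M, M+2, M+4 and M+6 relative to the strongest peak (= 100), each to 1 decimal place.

The 3 Rb atoms are independent, so intensities follow the terms of (0.722 + 0.278)^3.
P(M) = 0.722^3 = 0.376367
P(M+2) = 3 × 0.722^2 × 0.278^1 = 0.434751
P(M+4) = 3 × 0.722^1 × 0.278^2 = 0.167397
P(M+6) = 0.278^3 = 0.021485
The M+2 peak is largest (0.434751); scaling to 100 gives 86.6 : 100.0 : 38.5 : 4.9.

86.6 : 100.0 : 38.5 : 4.9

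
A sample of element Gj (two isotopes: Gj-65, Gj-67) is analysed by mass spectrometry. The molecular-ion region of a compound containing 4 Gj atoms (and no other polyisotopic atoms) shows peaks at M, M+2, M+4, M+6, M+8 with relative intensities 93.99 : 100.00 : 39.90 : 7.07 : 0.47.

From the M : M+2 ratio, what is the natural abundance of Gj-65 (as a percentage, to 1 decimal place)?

79.0%

Let p = fractional abundance of Gj-65. I(M+2)/I(M) = [C(4,1)·p^3·(1−p)] / p^4 = 4·(1−p)/p = 100.00/93.99 = 1.0639
(1−p)/p = 1.0639/4 = 0.2660  ⇒  p = 1/(1 + 0.2660) = 0.7899
Gj-65: 79.0%, Gj-67: 21.0%.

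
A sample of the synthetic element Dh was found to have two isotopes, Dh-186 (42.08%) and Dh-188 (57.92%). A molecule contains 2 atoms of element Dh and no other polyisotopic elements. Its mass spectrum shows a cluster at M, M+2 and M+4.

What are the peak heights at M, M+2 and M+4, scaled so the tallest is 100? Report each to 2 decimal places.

36.33 : 100.00 : 68.82

Each Dh atom is independently Dh-186 (p = 0.4208) or Dh-188 (q = 0.5792); the cluster is the binomial expansion (p + q)^2.
P(M) = 0.4208^2 = 0.177073
P(M+2) = 2 × 0.4208^1 × 0.5792^1 = 0.487455
P(M+4) = 0.5792^2 = 0.335473
The M+2 peak is largest (0.487455); scaling to 100 gives 36.33 : 100.00 : 68.82.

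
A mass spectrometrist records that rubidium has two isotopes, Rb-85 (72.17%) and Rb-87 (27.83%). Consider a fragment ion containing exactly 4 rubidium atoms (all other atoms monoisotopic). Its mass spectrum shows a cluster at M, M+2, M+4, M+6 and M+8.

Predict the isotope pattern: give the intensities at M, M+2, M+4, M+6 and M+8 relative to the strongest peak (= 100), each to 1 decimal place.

Expanding (0.7217 + 0.2783)^4:
P(M) = 0.7217^4 = 0.271286
P(M+2) = 4 × 0.7217^3 × 0.2783^1 = 0.418450
P(M+4) = 6 × 0.7217^2 × 0.2783^2 = 0.242042
P(M+6) = 4 × 0.7217^1 × 0.2783^3 = 0.062224
P(M+8) = 0.2783^4 = 0.005999
The M+2 peak is largest (0.418450); scaling to 100 gives 64.8 : 100.0 : 57.8 : 14.9 : 1.4.

64.8 : 100.0 : 57.8 : 14.9 : 1.4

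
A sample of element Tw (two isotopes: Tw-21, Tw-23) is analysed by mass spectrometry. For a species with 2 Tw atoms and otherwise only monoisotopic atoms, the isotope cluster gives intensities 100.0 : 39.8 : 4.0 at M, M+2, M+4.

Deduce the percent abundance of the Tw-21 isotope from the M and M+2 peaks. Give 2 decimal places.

83.40%

If p is the fraction of Tw that is Tw-21, then I(M+2)/I(M) = [C(2,1)·p^1·(1−p)] / p^2 = 2·(1−p)/p = 39.8/100.0 = 0.3980
(1−p)/p = 0.3980/2 = 0.1990  ⇒  p = 1/(1 + 0.1990) = 0.8340
Tw-21: 83.40%, Tw-23: 16.60%.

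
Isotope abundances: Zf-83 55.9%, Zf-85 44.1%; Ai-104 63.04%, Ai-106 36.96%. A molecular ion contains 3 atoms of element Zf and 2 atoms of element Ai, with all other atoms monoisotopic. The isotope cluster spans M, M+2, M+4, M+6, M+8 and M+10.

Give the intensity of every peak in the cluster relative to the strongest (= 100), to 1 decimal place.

20.1 : 71.0 : 100.0 : 70.1 : 24.4 : 3.4

Element Zf pattern (n=3): 0.17467688 : 0.41341236 : 0.32614464 : 0.08576612
Element Ai pattern (n=2): 0.39740416 : 0.46599168 : 0.13660416
Convolve the two distributions (both contribute in 2-u steps):
  M: 0.17467688×0.39740416 = 0.069417
  M+2: 0.17467688×0.46599168 + 0.41341236×0.39740416 = 0.245690
  M+4: 0.17467688×0.13660416 + 0.41341236×0.46599168 + 0.32614464×0.39740416 = 0.346120
  M+6: 0.41341236×0.13660416 + 0.32614464×0.46599168 + 0.08576612×0.39740416 = 0.242538
  M+8: 0.32614464×0.13660416 + 0.08576612×0.46599168 = 0.084519
  M+10: 0.08576612×0.13660416 = 0.011716
Scale to base peak (0.346120) = 100: 20.1 : 71.0 : 100.0 : 70.1 : 24.4 : 3.4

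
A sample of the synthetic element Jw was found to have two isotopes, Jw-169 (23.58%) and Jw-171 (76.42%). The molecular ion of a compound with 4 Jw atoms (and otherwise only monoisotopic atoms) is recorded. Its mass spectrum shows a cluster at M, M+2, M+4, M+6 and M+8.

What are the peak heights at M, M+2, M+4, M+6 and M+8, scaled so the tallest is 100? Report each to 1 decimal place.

0.7 : 9.5 : 46.3 : 100.0 : 81.0

Expanding (0.2358 + 0.7642)^4:
P(M) = 0.2358^4 = 0.003092
P(M+2) = 4 × 0.2358^3 × 0.7642^1 = 0.040077
P(M+4) = 6 × 0.2358^2 × 0.7642^2 = 0.194829
P(M+6) = 4 × 0.2358^1 × 0.7642^3 = 0.420945
P(M+8) = 0.7642^4 = 0.341058
The M+6 peak is largest (0.420945); scaling to 100 gives 0.7 : 9.5 : 46.3 : 100.0 : 81.0.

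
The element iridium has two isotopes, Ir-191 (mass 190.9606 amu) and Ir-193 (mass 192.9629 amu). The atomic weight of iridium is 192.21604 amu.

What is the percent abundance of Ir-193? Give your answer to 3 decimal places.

62.700%

With x = fraction of Ir-191 (so Ir-193 is 1 − x):
190.9606·x + 192.9629·(1 − x) = 192.21604
(190.9606 − 192.9629)·x = 192.21604 − 192.9629
x = -0.74686 / -2.0023 = 0.37300 → 37.300% Ir-191, 62.700% Ir-193.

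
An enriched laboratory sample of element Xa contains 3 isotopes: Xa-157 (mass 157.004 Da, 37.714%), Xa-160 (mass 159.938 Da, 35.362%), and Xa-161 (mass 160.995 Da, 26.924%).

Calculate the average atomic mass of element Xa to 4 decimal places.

159.1161 Da

Weight each isotope mass by its fractional abundance: 0.37714 × 157.004 + 0.35362 × 159.938 + 0.26924 × 160.995
= 59.21249 + 56.55728 + 43.34629 = 159.11606 Da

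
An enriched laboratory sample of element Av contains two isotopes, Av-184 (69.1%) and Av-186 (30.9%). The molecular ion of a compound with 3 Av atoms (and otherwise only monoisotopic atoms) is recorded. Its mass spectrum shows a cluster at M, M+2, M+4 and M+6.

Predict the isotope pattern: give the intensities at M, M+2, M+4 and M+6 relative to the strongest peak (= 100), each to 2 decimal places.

Each Av atom is independently Av-184 (p = 0.691) or Av-186 (q = 0.309); the cluster is the binomial expansion (p + q)^3.
P(M) = 0.691^3 = 0.329939
P(M+2) = 3 × 0.691^2 × 0.309^1 = 0.442625
P(M+4) = 3 × 0.691^1 × 0.309^2 = 0.197932
P(M+6) = 0.309^3 = 0.029504
The M+2 peak is largest (0.442625); scaling to 100 gives 74.54 : 100.00 : 44.72 : 6.67.

74.54 : 100.00 : 44.72 : 6.67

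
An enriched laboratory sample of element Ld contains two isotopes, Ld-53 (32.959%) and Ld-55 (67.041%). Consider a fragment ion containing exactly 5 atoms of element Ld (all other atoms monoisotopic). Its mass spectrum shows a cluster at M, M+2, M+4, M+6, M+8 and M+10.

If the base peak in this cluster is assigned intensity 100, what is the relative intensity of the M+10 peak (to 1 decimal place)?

40.7

Binomial terms of (0.32959 + 0.67041)^5: M 0.0039, M+2 0.0396, M+4 0.1609, M+6 0.3273, M+8 0.3329, M+10 0.1354 → M+8 is the base peak.
P(M+8) = C(5,4) × 0.32959^1 × 0.67041^4 = 5 × 0.32959 × 0.20200491 = 0.332894 (base)
P(M+10) = C(5,5) × 0.32959^0 × 0.67041^5 = 1 × 1.0000 × 0.13542611 = 0.135426
Relative intensity = 0.135426 / 0.332894 × 100 = 40.7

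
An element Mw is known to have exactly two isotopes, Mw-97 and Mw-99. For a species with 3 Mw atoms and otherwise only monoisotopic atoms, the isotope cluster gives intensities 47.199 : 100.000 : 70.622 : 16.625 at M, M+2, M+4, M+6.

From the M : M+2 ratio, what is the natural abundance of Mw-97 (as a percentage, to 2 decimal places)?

58.61%

Let p = fractional abundance of Mw-97. I(M+2)/I(M) = [C(3,1)·p^2·(1−p)] / p^3 = 3·(1−p)/p = 100.000/47.199 = 2.1187
(1−p)/p = 2.1187/3 = 0.7062  ⇒  p = 1/(1 + 0.7062) = 0.5861
Mw-97: 58.61%, Mw-99: 41.39%.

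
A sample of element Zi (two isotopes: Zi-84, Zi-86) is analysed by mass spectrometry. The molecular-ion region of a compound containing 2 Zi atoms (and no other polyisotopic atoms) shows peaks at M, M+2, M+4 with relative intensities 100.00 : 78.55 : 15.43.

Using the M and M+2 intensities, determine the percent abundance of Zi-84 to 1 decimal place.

71.8%

Write p for the Zi-84 fraction. I(M+2)/I(M) = [C(2,1)·p^1·(1−p)] / p^2 = 2·(1−p)/p = 78.55/100.00 = 0.7855
(1−p)/p = 0.7855/2 = 0.3927  ⇒  p = 1/(1 + 0.3927) = 0.7180
Zi-84: 71.8%, Zi-86: 28.2%.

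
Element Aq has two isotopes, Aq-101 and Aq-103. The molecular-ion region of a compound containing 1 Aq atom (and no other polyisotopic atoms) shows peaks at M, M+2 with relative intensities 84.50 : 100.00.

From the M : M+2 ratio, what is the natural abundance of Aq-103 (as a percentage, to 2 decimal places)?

54.20%

If p is the fraction of Aq that is Aq-101, then I(M+2)/I(M) = [C(1,1)·p^0·(1−p)] / p^1 = 1·(1−p)/p = 100.00/84.50 = 1.1834
(1−p)/p = 1.1834/1 = 1.1834  ⇒  p = 1/(1 + 1.1834) = 0.4580
Aq-101: 45.80%, Aq-103: 54.20%.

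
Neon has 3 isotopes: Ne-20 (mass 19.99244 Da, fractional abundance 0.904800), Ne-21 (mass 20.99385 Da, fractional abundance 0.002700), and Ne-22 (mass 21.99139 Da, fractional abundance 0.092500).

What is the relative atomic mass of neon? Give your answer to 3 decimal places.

20.180 Da

The abundance-weighted mean is 0.904800 × 19.99244 + 0.002700 × 20.99385 + 0.092500 × 21.99139
= 18.089160 + 0.056683 + 2.034204 = 20.180047 Da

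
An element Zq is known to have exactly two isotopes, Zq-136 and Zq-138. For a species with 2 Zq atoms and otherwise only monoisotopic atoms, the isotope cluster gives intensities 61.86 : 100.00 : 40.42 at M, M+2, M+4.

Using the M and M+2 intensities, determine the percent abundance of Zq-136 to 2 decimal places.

55.30%

If p is the fraction of Zq that is Zq-136, then I(M+2)/I(M) = [C(2,1)·p^1·(1−p)] / p^2 = 2·(1−p)/p = 100.00/61.86 = 1.6166
(1−p)/p = 1.6166/2 = 0.8083  ⇒  p = 1/(1 + 0.8083) = 0.5530
Zq-136: 55.30%, Zq-138: 44.70%.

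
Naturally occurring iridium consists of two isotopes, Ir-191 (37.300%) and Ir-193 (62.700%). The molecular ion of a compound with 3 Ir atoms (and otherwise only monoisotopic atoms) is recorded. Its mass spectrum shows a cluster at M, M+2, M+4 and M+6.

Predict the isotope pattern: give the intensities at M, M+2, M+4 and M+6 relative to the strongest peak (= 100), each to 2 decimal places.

Each Ir atom is independently Ir-191 (p = 0.37300) or Ir-193 (q = 0.62700); the cluster is the binomial expansion (p + q)^3.
P(M) = 0.37300^3 = 0.051895
P(M+2) = 3 × 0.37300^2 × 0.62700^1 = 0.261702
P(M+4) = 3 × 0.37300^1 × 0.62700^2 = 0.439911
P(M+6) = 0.62700^3 = 0.246492
The M+4 peak is largest (0.439911); scaling to 100 gives 11.80 : 59.49 : 100.00 : 56.03.

11.80 : 59.49 : 100.00 : 56.03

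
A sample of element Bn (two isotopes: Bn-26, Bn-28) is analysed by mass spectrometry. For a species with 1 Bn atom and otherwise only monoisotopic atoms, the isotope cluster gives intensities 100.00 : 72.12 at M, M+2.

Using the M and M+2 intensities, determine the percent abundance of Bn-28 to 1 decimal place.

41.9%

If p is the fraction of Bn that is Bn-26, then I(M+2)/I(M) = [C(1,1)·p^0·(1−p)] / p^1 = 1·(1−p)/p = 72.12/100.00 = 0.7212
(1−p)/p = 0.7212/1 = 0.7212  ⇒  p = 1/(1 + 0.7212) = 0.5810
Bn-26: 58.1%, Bn-28: 41.9%.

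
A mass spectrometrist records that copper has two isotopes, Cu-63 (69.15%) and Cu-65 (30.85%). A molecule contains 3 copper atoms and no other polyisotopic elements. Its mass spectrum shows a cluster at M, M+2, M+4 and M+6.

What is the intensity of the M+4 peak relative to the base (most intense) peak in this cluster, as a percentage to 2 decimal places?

Binomial terms of (0.6915 + 0.3085)^3: M 0.3307, M+2 0.4425, M+4 0.1974, M+6 0.0294 → M+2 is the base peak.
P(M+2) = C(3,1) × 0.6915^2 × 0.3085^1 = 3 × 0.47817225 × 0.3085 = 0.442548 (base)
P(M+4) = C(3,2) × 0.6915^1 × 0.3085^2 = 3 × 0.6915 × 0.09517225 = 0.197435
Relative intensity = 0.197435 / 0.442548 × 100 = 44.61

44.61%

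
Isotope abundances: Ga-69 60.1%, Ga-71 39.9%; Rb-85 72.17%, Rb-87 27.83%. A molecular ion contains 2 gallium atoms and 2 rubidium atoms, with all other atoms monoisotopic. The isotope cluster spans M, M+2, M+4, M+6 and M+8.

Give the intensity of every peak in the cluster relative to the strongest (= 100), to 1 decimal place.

Gallium pattern (n=2): 0.361201 : 0.479598 : 0.159201
Rubidium pattern (n=2): 0.52085089 : 0.40169822 : 0.07745089
Convolve the two distributions (both contribute in 2-u steps):
  M: 0.361201×0.52085089 = 0.188132
  M+2: 0.361201×0.40169822 + 0.479598×0.52085089 = 0.394893
  M+4: 0.361201×0.07745089 + 0.479598×0.40169822 + 0.159201×0.52085089 = 0.303549
  M+6: 0.479598×0.07745089 + 0.159201×0.40169822 = 0.101096
  M+8: 0.159201×0.07745089 = 0.012330
Scale to base peak (0.394893) = 100: 47.6 : 100.0 : 76.9 : 25.6 : 3.1

47.6 : 100.0 : 76.9 : 25.6 : 3.1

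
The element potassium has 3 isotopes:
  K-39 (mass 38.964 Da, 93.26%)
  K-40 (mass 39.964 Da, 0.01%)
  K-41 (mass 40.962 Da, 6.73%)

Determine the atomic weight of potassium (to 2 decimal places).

39.10 Da

Weight each isotope mass by its fractional abundance: 0.9326 × 38.964 + 0.0001 × 39.964 + 0.0673 × 40.962
= 36.3378 + 0.0040 + 2.7567 = 39.0985 Da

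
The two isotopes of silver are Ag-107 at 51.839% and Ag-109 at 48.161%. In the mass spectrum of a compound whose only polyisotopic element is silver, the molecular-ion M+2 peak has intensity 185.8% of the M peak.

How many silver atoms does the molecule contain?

2

With n Ag atoms, P(M+2)/P(M) = C(n,1)·p^(n−1)q / p^n = n·q/p = n · 0.48161/0.51839.
n = 1.858 × 0.51839/0.48161 = 2.00 ≈ 2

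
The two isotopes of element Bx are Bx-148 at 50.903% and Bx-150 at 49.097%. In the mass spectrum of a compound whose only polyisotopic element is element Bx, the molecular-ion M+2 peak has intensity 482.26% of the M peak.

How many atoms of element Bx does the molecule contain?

The M+2/M ratio from n Bx atoms is n · q/p = n · 0.49097/0.50903.
n = 4.8226 × 0.50903/0.49097 = 5.00 ≈ 5

5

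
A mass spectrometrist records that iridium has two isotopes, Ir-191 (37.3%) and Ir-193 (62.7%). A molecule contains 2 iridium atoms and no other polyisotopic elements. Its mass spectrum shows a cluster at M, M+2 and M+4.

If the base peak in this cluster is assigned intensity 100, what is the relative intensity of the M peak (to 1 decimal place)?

29.7

(0.373 + 0.627)^2 gives M 0.1391, M+2 0.4677, M+4 0.3931; the largest is M+2.
P(M+2) = C(2,1) × 0.373^1 × 0.627^1 = 2 × 0.3730 × 0.6270 = 0.467742 (base)
P(M) = C(2,0) × 0.373^2 × 0.627^0 = 1 × 0.139129 × 1.0000 = 0.139129
Relative intensity = 0.139129 / 0.467742 × 100 = 29.7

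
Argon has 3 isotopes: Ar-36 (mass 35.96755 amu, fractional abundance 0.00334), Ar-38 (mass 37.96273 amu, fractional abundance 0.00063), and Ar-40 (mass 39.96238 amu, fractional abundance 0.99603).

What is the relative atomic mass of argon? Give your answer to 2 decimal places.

39.95 amu

Weight each isotope mass by its fractional abundance: 0.00334 × 35.96755 + 0.00063 × 37.96273 + 0.99603 × 39.96238
= 0.120132 + 0.023917 + 39.803729 = 39.947778 amu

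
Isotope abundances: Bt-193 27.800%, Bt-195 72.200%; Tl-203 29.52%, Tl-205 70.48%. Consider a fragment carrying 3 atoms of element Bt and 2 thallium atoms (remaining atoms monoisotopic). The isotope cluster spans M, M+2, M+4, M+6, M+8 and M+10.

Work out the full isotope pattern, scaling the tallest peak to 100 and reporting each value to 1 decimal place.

Element Bt pattern (n=3): 0.02148495 : 0.16739714 : 0.43475086 : 0.37636705
Thallium pattern (n=2): 0.08714304 : 0.41611392 : 0.49674304
Convolve the two distributions (both contribute in 2-u steps):
  M: 0.02148495×0.08714304 = 0.001872
  M+2: 0.02148495×0.41611392 + 0.16739714×0.08714304 = 0.023528
  M+4: 0.02148495×0.49674304 + 0.16739714×0.41611392 + 0.43475086×0.08714304 = 0.118214
  M+6: 0.16739714×0.49674304 + 0.43475086×0.41611392 + 0.37636705×0.08714304 = 0.296857
  M+8: 0.43475086×0.49674304 + 0.37636705×0.41611392 = 0.372571
  M+10: 0.37636705×0.49674304 = 0.186958
Scale to base peak (0.372571) = 100: 0.5 : 6.3 : 31.7 : 79.7 : 100.0 : 50.2

0.5 : 6.3 : 31.7 : 79.7 : 100.0 : 50.2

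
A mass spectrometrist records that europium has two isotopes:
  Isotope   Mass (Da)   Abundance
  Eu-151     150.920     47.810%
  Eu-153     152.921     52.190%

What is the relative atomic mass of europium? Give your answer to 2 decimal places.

Weight each isotope mass by its fractional abundance: 0.47810 × 150.920 + 0.52190 × 152.921
= 72.1549 + 79.8095 = 151.9644 Da

151.96 Da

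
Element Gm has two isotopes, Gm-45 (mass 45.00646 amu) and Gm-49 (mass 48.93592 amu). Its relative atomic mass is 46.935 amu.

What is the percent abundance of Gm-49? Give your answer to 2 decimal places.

49.08%

Writing the weighted mean with unknown fraction x of Gm-45:
45.00646·x + 48.93592·(1 − x) = 46.935
(45.00646 − 48.93592)·x = 46.935 − 48.93592
x = -2.00092 / -3.92946 = 0.50921 → 50.92% Gm-45, 49.08% Gm-49.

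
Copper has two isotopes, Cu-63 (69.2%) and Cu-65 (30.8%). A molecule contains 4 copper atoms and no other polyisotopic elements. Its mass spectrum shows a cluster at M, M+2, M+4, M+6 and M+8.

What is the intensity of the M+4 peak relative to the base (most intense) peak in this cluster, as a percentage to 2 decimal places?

Binomial terms of (0.692 + 0.308)^4: M 0.2293, M+2 0.4083, M+4 0.2726, M+6 0.0809, M+8 0.0090 → M+2 is the base peak.
P(M+2) = C(4,1) × 0.692^3 × 0.308^1 = 4 × 0.33137389 × 0.3080 = 0.408253 (base)
P(M+4) = C(4,2) × 0.692^2 × 0.308^2 = 6 × 0.478864 × 0.094864 = 0.272562
Relative intensity = 0.272562 / 0.408253 × 100 = 66.76

66.76%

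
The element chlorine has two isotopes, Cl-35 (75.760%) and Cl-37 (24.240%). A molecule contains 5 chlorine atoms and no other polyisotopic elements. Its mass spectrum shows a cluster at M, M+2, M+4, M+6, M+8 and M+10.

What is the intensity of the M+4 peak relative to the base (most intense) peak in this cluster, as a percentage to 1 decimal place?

(0.75760 + 0.24240)^5 gives M 0.2496, M+2 0.3993, M+4 0.2555, M+6 0.0817, M+8 0.0131, M+10 0.0008; the largest is M+2.
P(M+2) = C(5,1) × 0.75760^4 × 0.24240^1 = 5 × 0.32942751 × 0.2424 = 0.399266 (base)
P(M+4) = C(5,2) × 0.75760^3 × 0.24240^2 = 10 × 0.4348304 × 0.05875776 = 0.255497
Relative intensity = 0.255497 / 0.399266 × 100 = 64.0

64.0%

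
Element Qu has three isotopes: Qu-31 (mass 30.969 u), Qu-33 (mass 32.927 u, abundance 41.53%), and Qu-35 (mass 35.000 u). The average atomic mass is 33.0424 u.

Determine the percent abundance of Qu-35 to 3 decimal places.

Let x and y be the fractions of Qu-31 and Qu-35. Then x + y = 1 − 0.4153 = 0.5847 and 30.969x + 35.000y = 33.0424 − 0.4153×32.927 = 19.3678169.
Substituting: 30.969x + 35.000(0.5847 − x) = 19.3678169
(30.969 − 35.000)x = -1.0966831  ⇒  x = 0.27206, y = 0.31264
Qu-31: 27.206%, Qu-35: 31.264%.

31.264%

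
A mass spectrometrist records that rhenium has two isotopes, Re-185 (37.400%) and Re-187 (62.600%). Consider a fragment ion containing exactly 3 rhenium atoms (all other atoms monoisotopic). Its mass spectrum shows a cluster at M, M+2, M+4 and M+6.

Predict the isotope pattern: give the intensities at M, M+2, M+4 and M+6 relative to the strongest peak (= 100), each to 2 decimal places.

11.90 : 59.74 : 100.00 : 55.79

Each Re atom is independently Re-185 (p = 0.37400) or Re-187 (q = 0.62600); the cluster is the binomial expansion (p + q)^3.
P(M) = 0.37400^3 = 0.052314
P(M+2) = 3 × 0.37400^2 × 0.62600^1 = 0.262687
P(M+4) = 3 × 0.37400^1 × 0.62600^2 = 0.439685
P(M+6) = 0.62600^3 = 0.245314
The M+4 peak is largest (0.439685); scaling to 100 gives 11.90 : 59.74 : 100.00 : 55.79.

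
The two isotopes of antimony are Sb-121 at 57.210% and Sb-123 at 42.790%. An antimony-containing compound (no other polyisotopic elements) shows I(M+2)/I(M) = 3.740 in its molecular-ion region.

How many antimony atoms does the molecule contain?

With n Sb atoms, P(M+2)/P(M) = C(n,1)·p^(n−1)q / p^n = n·q/p = n · 0.42790/0.57210.
n = 3.740 × 0.57210/0.42790 = 5.00 ≈ 5

5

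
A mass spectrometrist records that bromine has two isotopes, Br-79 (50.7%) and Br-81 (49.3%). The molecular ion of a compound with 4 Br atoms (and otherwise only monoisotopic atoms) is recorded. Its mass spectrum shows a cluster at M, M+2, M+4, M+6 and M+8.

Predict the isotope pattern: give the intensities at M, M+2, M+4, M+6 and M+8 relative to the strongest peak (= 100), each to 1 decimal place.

17.6 : 68.6 : 100.0 : 64.8 : 15.8

Each Br atom is independently Br-79 (p = 0.507) or Br-81 (q = 0.493); the cluster is the binomial expansion (p + q)^4.
P(M) = 0.507^4 = 0.066074
P(M+2) = 4 × 0.507^3 × 0.493^1 = 0.256999
P(M+4) = 6 × 0.507^2 × 0.493^2 = 0.374853
P(M+6) = 4 × 0.507^1 × 0.493^3 = 0.243001
P(M+8) = 0.493^4 = 0.059073
The M+4 peak is largest (0.374853); scaling to 100 gives 17.6 : 68.6 : 100.0 : 64.8 : 15.8.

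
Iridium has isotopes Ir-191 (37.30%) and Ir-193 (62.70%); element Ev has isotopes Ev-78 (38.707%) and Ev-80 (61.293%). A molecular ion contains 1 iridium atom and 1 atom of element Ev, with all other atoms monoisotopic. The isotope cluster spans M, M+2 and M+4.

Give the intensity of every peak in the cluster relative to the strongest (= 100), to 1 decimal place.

30.6 : 100.0 : 81.5

Iridium pattern (n=1): 0.3730 : 0.6270
Element Ev pattern (n=1): 0.38707 : 0.61293
Convolve the two distributions (both contribute in 2-u steps):
  M: 0.3730×0.38707 = 0.144377
  M+2: 0.3730×0.61293 + 0.6270×0.38707 = 0.471316
  M+4: 0.6270×0.61293 = 0.384307
Scale to base peak (0.471316) = 100: 30.6 : 100.0 : 81.5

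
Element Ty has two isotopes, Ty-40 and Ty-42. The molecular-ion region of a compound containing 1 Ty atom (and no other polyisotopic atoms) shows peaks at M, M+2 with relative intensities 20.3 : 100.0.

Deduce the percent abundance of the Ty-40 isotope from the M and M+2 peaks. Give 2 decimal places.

If p is the fraction of Ty that is Ty-40, then I(M+2)/I(M) = [C(1,1)·p^0·(1−p)] / p^1 = 1·(1−p)/p = 100.0/20.3 = 4.9261
(1−p)/p = 4.9261/1 = 4.9261  ⇒  p = 1/(1 + 4.9261) = 0.1687
Ty-40: 16.87%, Ty-42: 83.13%.

16.87%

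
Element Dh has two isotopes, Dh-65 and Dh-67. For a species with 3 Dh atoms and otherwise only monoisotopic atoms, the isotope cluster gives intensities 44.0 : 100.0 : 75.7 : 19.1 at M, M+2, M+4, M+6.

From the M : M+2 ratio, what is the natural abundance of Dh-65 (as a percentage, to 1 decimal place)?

56.9%

If p is the fraction of Dh that is Dh-65, then I(M+2)/I(M) = [C(3,1)·p^2·(1−p)] / p^3 = 3·(1−p)/p = 100.0/44.0 = 2.2727
(1−p)/p = 2.2727/3 = 0.7576  ⇒  p = 1/(1 + 0.7576) = 0.5690
Dh-65: 56.9%, Dh-67: 43.1%.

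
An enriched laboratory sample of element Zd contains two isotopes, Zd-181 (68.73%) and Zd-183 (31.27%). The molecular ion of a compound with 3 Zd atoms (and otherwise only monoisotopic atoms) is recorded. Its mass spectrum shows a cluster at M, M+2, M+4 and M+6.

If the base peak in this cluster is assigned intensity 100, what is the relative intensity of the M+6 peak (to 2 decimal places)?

6.90

Binomial terms of (0.6873 + 0.3127)^3: M 0.3247, M+2 0.4431, M+4 0.2016, M+6 0.0306 → M+2 is the base peak.
P(M+2) = C(3,1) × 0.6873^2 × 0.3127^1 = 3 × 0.47238129 × 0.3127 = 0.443141 (base)
P(M+6) = C(3,3) × 0.6873^0 × 0.3127^3 = 1 × 1.0000 × 0.03057621 = 0.030576
Relative intensity = 0.030576 / 0.443141 × 100 = 6.90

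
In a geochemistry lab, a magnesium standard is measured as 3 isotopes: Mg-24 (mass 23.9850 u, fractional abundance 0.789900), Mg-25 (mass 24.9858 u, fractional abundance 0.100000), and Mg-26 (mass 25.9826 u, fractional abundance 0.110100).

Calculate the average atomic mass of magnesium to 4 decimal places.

24.3050 u

Average mass = Σ (abundance × isotope mass) = 0.789900 × 23.9850 + 0.100000 × 24.9858 + 0.110100 × 25.9826
= 18.94575 + 2.49858 + 2.86068 = 24.30501 u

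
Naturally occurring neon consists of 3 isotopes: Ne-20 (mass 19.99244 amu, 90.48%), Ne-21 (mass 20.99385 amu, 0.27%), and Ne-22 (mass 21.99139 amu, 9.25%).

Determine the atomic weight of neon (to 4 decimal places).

20.1800 amu

Weight each isotope mass by its fractional abundance: 0.9048 × 19.99244 + 0.0027 × 20.99385 + 0.0925 × 21.99139
= 18.089160 + 0.056683 + 2.034204 = 20.180047 amu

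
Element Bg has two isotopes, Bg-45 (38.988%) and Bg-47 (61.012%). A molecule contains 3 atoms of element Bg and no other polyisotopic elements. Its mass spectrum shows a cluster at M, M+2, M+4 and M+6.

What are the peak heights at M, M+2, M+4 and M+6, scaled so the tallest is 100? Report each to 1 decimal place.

The 3 Bg atoms are independent, so intensities follow the terms of (0.38988 + 0.61012)^3.
P(M) = 0.38988^3 = 0.059264
P(M+2) = 3 × 0.38988^2 × 0.61012^1 = 0.278226
P(M+4) = 3 × 0.38988^1 × 0.61012^2 = 0.435394
P(M+6) = 0.61012^3 = 0.227115
The M+4 peak is largest (0.435394); scaling to 100 gives 13.6 : 63.9 : 100.0 : 52.2.

13.6 : 63.9 : 100.0 : 52.2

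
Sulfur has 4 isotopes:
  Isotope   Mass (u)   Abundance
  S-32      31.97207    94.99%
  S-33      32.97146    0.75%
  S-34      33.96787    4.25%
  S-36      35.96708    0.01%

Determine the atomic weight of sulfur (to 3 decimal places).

Ar = Σ fᵢ·mᵢ = 0.9499 × 31.97207 + 0.0075 × 32.97146 + 0.0425 × 33.96787 + 0.0001 × 35.96708
= 30.370269 + 0.247286 + 1.443634 + 0.003597 = 32.064786 u

32.065 u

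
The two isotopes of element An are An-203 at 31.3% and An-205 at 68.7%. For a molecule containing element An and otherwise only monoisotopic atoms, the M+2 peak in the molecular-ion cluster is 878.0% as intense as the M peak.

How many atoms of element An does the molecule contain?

4

With n An atoms, P(M+2)/P(M) = C(n,1)·p^(n−1)q / p^n = n·q/p = n · 0.687/0.313.
n = 8.780 × 0.313/0.687 = 4.00 ≈ 4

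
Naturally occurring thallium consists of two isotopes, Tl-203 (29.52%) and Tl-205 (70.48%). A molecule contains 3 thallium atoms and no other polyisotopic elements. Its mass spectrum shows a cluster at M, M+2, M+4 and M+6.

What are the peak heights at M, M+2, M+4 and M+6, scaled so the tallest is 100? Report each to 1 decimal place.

The 3 Tl atoms are independent, so intensities follow the terms of (0.2952 + 0.7048)^3.
P(M) = 0.2952^3 = 0.025725
P(M+2) = 3 × 0.2952^2 × 0.7048^1 = 0.184255
P(M+4) = 3 × 0.2952^1 × 0.7048^2 = 0.439916
P(M+6) = 0.7048^3 = 0.350104
The M+4 peak is largest (0.439916); scaling to 100 gives 5.8 : 41.9 : 100.0 : 79.6.

5.8 : 41.9 : 100.0 : 79.6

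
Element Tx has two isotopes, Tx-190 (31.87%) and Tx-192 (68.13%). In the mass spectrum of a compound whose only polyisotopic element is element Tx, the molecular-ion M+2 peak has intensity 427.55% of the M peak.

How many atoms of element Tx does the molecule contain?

2

The M+2/M ratio from n Tx atoms is n · q/p = n · 0.6813/0.3187.
n = 4.2755 × 0.3187/0.6813 = 2.00 ≈ 2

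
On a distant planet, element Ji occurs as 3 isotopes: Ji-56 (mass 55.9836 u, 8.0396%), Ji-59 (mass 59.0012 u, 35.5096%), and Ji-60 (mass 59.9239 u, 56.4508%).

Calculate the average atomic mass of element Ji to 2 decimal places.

59.28 u

Weight each isotope mass by its fractional abundance: 0.080396 × 55.9836 + 0.355096 × 59.0012 + 0.564508 × 59.9239
= 4.50086 + 20.95109 + 33.82752 = 59.27947 u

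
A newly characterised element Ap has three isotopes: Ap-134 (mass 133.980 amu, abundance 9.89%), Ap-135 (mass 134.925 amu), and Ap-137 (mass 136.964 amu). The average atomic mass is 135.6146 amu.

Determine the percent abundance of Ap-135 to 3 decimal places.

The remaining 90.11% is split between Ap-135 (fraction x) and Ap-137 (fraction 0.9011 − x).
Substituting: 134.925x + 136.964(0.9011 − x) = 122.363978
(134.925 − 136.964)x = -1.0542824  ⇒  x = 0.51706, y = 0.38404
Ap-135: 51.706%, Ap-137: 38.404%.

51.706%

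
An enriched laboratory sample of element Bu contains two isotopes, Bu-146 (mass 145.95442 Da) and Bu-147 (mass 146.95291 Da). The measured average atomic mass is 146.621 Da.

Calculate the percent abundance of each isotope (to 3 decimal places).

Bu-146: 33.241%, Bu-147: 66.759%

Writing the weighted mean with unknown fraction x of Bu-146:
145.95442·x + 146.95291·(1 − x) = 146.621
(145.95442 − 146.95291)·x = 146.621 − 146.95291
x = -0.33191 / -0.99849 = 0.33241 → 33.241% Bu-146, 66.759% Bu-147.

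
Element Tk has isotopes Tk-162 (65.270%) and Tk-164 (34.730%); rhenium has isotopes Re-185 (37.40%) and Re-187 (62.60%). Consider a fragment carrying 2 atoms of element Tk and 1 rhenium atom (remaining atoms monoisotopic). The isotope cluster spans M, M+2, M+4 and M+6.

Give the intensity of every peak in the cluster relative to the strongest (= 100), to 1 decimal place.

Element Tk pattern (n=2): 0.42601729 : 0.45336542 : 0.12061729
Rhenium pattern (n=1): 0.3740 : 0.6260
Convolve the two distributions (both contribute in 2-u steps):
  M: 0.42601729×0.3740 = 0.159330
  M+2: 0.42601729×0.6260 + 0.45336542×0.3740 = 0.436245
  M+4: 0.45336542×0.6260 + 0.12061729×0.3740 = 0.328918
  M+6: 0.12061729×0.6260 = 0.075506
Scale to base peak (0.436245) = 100: 36.5 : 100.0 : 75.4 : 17.3

36.5 : 100.0 : 75.4 : 17.3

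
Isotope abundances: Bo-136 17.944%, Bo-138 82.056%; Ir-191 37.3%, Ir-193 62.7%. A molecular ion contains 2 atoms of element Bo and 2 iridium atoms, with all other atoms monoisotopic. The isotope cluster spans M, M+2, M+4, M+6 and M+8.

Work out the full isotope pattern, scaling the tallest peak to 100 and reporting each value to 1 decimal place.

Element Bo pattern (n=2): 0.03219871 : 0.29448257 : 0.67331871
Iridium pattern (n=2): 0.139129 : 0.467742 : 0.393129
Convolve the two distributions (both contribute in 2-u steps):
  M: 0.03219871×0.139129 = 0.004480
  M+2: 0.03219871×0.467742 + 0.29448257×0.139129 = 0.056032
  M+4: 0.03219871×0.393129 + 0.29448257×0.467742 + 0.67331871×0.139129 = 0.244078
  M+6: 0.29448257×0.393129 + 0.67331871×0.467742 = 0.430709
  M+8: 0.67331871×0.393129 = 0.264701
Scale to base peak (0.430709) = 100: 1.0 : 13.0 : 56.7 : 100.0 : 61.5

1.0 : 13.0 : 56.7 : 100.0 : 61.5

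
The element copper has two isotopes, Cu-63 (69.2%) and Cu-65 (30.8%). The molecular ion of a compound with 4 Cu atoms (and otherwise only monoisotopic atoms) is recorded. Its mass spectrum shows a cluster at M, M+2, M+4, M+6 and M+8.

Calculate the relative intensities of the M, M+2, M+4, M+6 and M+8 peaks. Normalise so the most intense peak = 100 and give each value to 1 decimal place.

56.2 : 100.0 : 66.8 : 19.8 : 2.2

The 4 Cu atoms are independent, so intensities follow the terms of (0.692 + 0.308)^4.
P(M) = 0.692^4 = 0.229311
P(M+2) = 4 × 0.692^3 × 0.308^1 = 0.408253
P(M+4) = 6 × 0.692^2 × 0.308^2 = 0.272562
P(M+6) = 4 × 0.692^1 × 0.308^3 = 0.080876
P(M+8) = 0.308^4 = 0.008999
The M+2 peak is largest (0.408253); scaling to 100 gives 56.2 : 100.0 : 66.8 : 19.8 : 2.2.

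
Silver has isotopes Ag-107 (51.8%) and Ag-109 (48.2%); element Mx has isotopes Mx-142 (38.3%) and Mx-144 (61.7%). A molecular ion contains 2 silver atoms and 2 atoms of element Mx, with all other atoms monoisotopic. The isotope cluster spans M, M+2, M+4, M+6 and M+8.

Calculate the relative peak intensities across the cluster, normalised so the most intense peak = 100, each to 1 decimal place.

Silver pattern (n=2): 0.268324 : 0.499352 : 0.232324
Element Mx pattern (n=2): 0.146689 : 0.472622 : 0.380689
Convolve the two distributions (both contribute in 2-u steps):
  M: 0.268324×0.146689 = 0.039360
  M+2: 0.268324×0.472622 + 0.499352×0.146689 = 0.200065
  M+4: 0.268324×0.380689 + 0.499352×0.472622 + 0.232324×0.146689 = 0.372232
  M+6: 0.499352×0.380689 + 0.232324×0.472622 = 0.299899
  M+8: 0.232324×0.380689 = 0.088443
Scale to base peak (0.372232) = 100: 10.6 : 53.7 : 100.0 : 80.6 : 23.8

10.6 : 53.7 : 100.0 : 80.6 : 23.8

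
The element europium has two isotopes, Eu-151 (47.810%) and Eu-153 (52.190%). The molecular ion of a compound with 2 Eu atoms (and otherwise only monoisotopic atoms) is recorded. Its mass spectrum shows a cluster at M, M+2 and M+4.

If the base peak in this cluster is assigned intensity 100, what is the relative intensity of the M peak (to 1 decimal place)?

45.8

Term probabilities: M 0.2286, M+2 0.4990, M+4 0.2724. Base peak = M+2.
P(M+2) = C(2,1) × 0.47810^1 × 0.52190^1 = 2 × 0.4781 × 0.5219 = 0.499041 (base)
P(M) = C(2,0) × 0.47810^2 × 0.52190^0 = 1 × 0.22857961 × 1.0000 = 0.228580
Relative intensity = 0.228580 / 0.499041 × 100 = 45.8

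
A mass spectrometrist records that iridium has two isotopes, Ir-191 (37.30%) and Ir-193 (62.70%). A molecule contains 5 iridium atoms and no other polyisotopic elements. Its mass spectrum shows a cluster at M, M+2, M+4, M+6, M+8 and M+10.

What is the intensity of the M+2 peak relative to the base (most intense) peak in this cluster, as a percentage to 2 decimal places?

(0.3730 + 0.6270)^5 gives M 0.0072, M+2 0.0607, M+4 0.2040, M+6 0.3429, M+8 0.2882, M+10 0.0969; the largest is M+6.
P(M+6) = C(5,3) × 0.3730^2 × 0.6270^3 = 10 × 0.139129 × 0.24649188 = 0.342942 (base)
P(M+2) = C(5,1) × 0.3730^4 × 0.6270^1 = 5 × 0.01935688 × 0.6270 = 0.060684
Relative intensity = 0.060684 / 0.342942 × 100 = 17.70

17.70%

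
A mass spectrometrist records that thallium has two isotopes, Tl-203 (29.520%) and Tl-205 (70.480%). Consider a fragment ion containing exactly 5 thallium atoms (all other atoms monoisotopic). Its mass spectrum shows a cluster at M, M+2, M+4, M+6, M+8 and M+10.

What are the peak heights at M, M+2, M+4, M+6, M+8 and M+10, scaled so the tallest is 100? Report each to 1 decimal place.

0.6 : 7.3 : 35.1 : 83.8 : 100.0 : 47.8

Expanding (0.29520 + 0.70480)^5:
P(M) = 0.29520^5 = 0.002242
P(M+2) = 5 × 0.29520^4 × 0.70480^1 = 0.026761
P(M+4) = 10 × 0.29520^3 × 0.70480^2 = 0.127785
P(M+6) = 10 × 0.29520^2 × 0.70480^3 = 0.305092
P(M+8) = 5 × 0.29520^1 × 0.70480^4 = 0.364208
P(M+10) = 0.70480^5 = 0.173912
The M+8 peak is largest (0.364208); scaling to 100 gives 0.6 : 7.3 : 35.1 : 83.8 : 100.0 : 47.8.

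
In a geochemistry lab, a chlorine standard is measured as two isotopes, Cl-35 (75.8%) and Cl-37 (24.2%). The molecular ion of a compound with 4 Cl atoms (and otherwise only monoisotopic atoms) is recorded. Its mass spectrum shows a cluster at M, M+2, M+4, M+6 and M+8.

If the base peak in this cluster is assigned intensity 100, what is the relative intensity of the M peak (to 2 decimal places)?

78.31

Term probabilities: M 0.3301, M+2 0.4216, M+4 0.2019, M+6 0.0430, M+8 0.0034. Base peak = M+2.
P(M+2) = C(4,1) × 0.758^3 × 0.242^1 = 4 × 0.43551951 × 0.2420 = 0.421583 (base)
P(M) = C(4,0) × 0.758^4 × 0.242^0 = 1 × 0.33012379 × 1.0000 = 0.330124
Relative intensity = 0.330124 / 0.421583 × 100 = 78.31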